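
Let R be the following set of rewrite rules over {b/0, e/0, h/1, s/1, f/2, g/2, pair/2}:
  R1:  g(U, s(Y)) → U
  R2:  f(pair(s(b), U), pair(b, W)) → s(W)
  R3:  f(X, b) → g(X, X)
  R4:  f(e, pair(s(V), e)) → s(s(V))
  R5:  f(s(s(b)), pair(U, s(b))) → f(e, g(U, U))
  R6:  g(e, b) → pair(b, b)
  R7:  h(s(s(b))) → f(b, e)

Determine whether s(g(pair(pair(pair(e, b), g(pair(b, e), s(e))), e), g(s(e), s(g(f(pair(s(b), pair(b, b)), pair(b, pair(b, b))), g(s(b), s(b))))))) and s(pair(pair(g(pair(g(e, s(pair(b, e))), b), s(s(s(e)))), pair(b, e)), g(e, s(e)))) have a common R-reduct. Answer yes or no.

Reduce t₁ = s(g(pair(pair(pair(e, b), g(pair(b, e), s(e))), e), g(s(e), s(g(f(pair(s(b), pair(b, b)), pair(b, pair(b, b))), g(s(b), s(b))))))):
1. s(g(pair(pair(pair(e, b), g(pair(b, e), s(e))), e), g(s(e), s(g(f(pair(s(b), pair(b, b)), pair(b, pair(b, b))), g(s(b), s(b)))))))  →  s(g(pair(pair(pair(e, b), pair(b, e)), e), g(s(e), s(g(f(pair(s(b), pair(b, b)), pair(b, pair(b, b))), g(s(b), s(b)))))))   [R1 at 1.1.1.2]
2. s(g(pair(pair(pair(e, b), pair(b, e)), e), g(s(e), s(g(f(pair(s(b), pair(b, b)), pair(b, pair(b, b))), g(s(b), s(b)))))))  →  s(g(pair(pair(pair(e, b), pair(b, e)), e), s(e)))   [R1 at 1.2]
3. s(g(pair(pair(pair(e, b), pair(b, e)), e), s(e)))  →  s(pair(pair(pair(e, b), pair(b, e)), e))   [R1 at 1]

Reduce t₂ = s(pair(pair(g(pair(g(e, s(pair(b, e))), b), s(s(s(e)))), pair(b, e)), g(e, s(e)))):
1. s(pair(pair(g(pair(g(e, s(pair(b, e))), b), s(s(s(e)))), pair(b, e)), g(e, s(e))))  →  s(pair(pair(pair(g(e, s(pair(b, e))), b), pair(b, e)), g(e, s(e))))   [R1 at 1.1.1]
2. s(pair(pair(pair(g(e, s(pair(b, e))), b), pair(b, e)), g(e, s(e))))  →  s(pair(pair(pair(e, b), pair(b, e)), g(e, s(e))))   [R1 at 1.1.1.1]
3. s(pair(pair(pair(e, b), pair(b, e)), g(e, s(e))))  →  s(pair(pair(pair(e, b), pair(b, e)), e))   [R1 at 1.2]

yes — NF(t₁) = s(pair(pair(pair(e, b), pair(b, e)), e)), NF(t₂) = s(pair(pair(pair(e, b), pair(b, e)), e))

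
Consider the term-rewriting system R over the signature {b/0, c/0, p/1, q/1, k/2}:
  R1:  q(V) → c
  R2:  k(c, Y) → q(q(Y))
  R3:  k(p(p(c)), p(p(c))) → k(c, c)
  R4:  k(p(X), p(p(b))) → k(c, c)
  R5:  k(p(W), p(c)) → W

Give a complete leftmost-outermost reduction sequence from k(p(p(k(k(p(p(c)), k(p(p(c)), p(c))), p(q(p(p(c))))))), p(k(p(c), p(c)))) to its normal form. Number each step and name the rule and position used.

1. k(p(p(k(k(p(p(c)), k(p(p(c)), p(c))), p(q(p(p(c))))))), p(k(p(c), p(c))))  →  k(p(p(k(k(p(p(c)), p(c)), p(q(p(p(c))))))), p(k(p(c), p(c))))   [R5 at 1.1.1.1.2]
2. k(p(p(k(k(p(p(c)), p(c)), p(q(p(p(c))))))), p(k(p(c), p(c))))  →  k(p(p(k(p(c), p(q(p(p(c))))))), p(k(p(c), p(c))))   [R5 at 1.1.1.1]
3. k(p(p(k(p(c), p(q(p(p(c))))))), p(k(p(c), p(c))))  →  k(p(p(k(p(c), p(c)))), p(k(p(c), p(c))))   [R1 at 1.1.1.2.1]
4. k(p(p(k(p(c), p(c)))), p(k(p(c), p(c))))  →  k(p(p(c)), p(k(p(c), p(c))))   [R5 at 1.1.1]
5. k(p(p(c)), p(k(p(c), p(c))))  →  k(p(p(c)), p(c))   [R5 at 2.1]
6. k(p(p(c)), p(c))  →  p(c)   [R5 at ε]

p(c)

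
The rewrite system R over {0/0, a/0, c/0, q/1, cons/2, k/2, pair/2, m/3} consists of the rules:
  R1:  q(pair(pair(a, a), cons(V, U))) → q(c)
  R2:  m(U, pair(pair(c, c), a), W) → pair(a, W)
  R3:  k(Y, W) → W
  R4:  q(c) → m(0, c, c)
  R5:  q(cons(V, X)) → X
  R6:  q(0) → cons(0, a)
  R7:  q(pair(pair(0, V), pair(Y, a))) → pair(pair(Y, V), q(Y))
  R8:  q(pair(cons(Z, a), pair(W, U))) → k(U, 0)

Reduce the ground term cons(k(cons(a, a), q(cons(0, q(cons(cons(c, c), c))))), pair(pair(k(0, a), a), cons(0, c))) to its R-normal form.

1. cons(k(cons(a, a), q(cons(0, q(cons(cons(c, c), c))))), pair(pair(k(0, a), a), cons(0, c)))  →  cons(q(cons(0, q(cons(cons(c, c), c)))), pair(pair(k(0, a), a), cons(0, c)))   [R3 at 1]
2. cons(q(cons(0, q(cons(cons(c, c), c)))), pair(pair(k(0, a), a), cons(0, c)))  →  cons(q(cons(cons(c, c), c)), pair(pair(k(0, a), a), cons(0, c)))   [R5 at 1]
3. cons(q(cons(cons(c, c), c)), pair(pair(k(0, a), a), cons(0, c)))  →  cons(c, pair(pair(k(0, a), a), cons(0, c)))   [R5 at 1]
4. cons(c, pair(pair(k(0, a), a), cons(0, c)))  →  cons(c, pair(pair(a, a), cons(0, c)))   [R3 at 2.1.1]

cons(c, pair(pair(a, a), cons(0, c)))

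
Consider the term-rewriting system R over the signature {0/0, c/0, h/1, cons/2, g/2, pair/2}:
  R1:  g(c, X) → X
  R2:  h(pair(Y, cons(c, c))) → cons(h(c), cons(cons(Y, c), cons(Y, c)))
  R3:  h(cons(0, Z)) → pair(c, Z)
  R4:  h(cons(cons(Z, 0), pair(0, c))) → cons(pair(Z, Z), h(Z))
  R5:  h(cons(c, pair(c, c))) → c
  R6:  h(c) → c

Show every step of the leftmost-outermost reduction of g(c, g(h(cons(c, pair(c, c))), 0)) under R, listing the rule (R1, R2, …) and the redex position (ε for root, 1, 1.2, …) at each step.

1. g(c, g(h(cons(c, pair(c, c))), 0))  →  g(h(cons(c, pair(c, c))), 0)   [R1 at ε]
2. g(h(cons(c, pair(c, c))), 0)  →  g(c, 0)   [R5 at 1]
3. g(c, 0)  →  0   [R1 at ε]

0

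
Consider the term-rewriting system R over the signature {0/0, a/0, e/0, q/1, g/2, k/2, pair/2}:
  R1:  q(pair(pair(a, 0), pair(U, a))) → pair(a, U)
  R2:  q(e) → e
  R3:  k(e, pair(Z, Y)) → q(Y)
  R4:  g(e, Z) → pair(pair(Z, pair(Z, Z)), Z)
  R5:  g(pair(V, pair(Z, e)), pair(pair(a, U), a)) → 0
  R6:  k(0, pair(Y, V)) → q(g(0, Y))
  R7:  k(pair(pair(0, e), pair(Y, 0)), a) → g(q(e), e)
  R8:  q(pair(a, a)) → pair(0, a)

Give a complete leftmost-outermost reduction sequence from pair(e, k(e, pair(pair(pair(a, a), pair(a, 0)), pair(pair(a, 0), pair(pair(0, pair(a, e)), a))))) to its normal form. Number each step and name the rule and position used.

1. pair(e, k(e, pair(pair(pair(a, a), pair(a, 0)), pair(pair(a, 0), pair(pair(0, pair(a, e)), a)))))  →  pair(e, q(pair(pair(a, 0), pair(pair(0, pair(a, e)), a))))   [R3 at 2]
2. pair(e, q(pair(pair(a, 0), pair(pair(0, pair(a, e)), a))))  →  pair(e, pair(a, pair(0, pair(a, e))))   [R1 at 2]

pair(e, pair(a, pair(0, pair(a, e))))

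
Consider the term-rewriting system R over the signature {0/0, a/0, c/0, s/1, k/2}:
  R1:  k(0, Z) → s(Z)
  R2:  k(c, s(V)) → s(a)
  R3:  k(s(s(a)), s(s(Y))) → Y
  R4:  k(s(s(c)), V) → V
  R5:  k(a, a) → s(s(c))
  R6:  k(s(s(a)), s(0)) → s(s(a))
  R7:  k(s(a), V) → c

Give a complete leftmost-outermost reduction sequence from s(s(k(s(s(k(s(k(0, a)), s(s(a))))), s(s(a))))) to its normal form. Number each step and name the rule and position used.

1. s(s(k(s(s(k(s(k(0, a)), s(s(a))))), s(s(a)))))  →  s(s(k(s(s(k(s(s(a)), s(s(a))))), s(s(a)))))   [R1 at 1.1.1.1.1.1.1]
2. s(s(k(s(s(k(s(s(a)), s(s(a))))), s(s(a)))))  →  s(s(k(s(s(a)), s(s(a)))))   [R3 at 1.1.1.1.1]
3. s(s(k(s(s(a)), s(s(a)))))  →  s(s(a))   [R3 at 1.1]

s(s(a))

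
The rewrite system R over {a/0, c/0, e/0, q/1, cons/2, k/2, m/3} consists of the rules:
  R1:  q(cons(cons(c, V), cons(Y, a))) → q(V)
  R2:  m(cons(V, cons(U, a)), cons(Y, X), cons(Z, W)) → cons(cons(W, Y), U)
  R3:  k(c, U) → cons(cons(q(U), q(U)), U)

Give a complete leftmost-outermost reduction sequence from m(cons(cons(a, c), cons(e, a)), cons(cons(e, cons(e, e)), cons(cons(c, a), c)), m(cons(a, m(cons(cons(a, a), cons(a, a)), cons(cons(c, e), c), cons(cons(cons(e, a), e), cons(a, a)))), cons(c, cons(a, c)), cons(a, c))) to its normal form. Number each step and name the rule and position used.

1. m(cons(cons(a, c), cons(e, a)), cons(cons(e, cons(e, e)), cons(cons(c, a), c)), m(cons(a, m(cons(cons(a, a), cons(a, a)), cons(cons(c, e), c), cons(cons(cons(e, a), e), cons(a, a)))), cons(c, cons(a, c)), cons(a, c)))  →  m(cons(cons(a, c), cons(e, a)), cons(cons(e, cons(e, e)), cons(cons(c, a), c)), m(cons(a, cons(cons(cons(a, a), cons(c, e)), a)), cons(c, cons(a, c)), cons(a, c)))   [R2 at 3.1.2]
2. m(cons(cons(a, c), cons(e, a)), cons(cons(e, cons(e, e)), cons(cons(c, a), c)), m(cons(a, cons(cons(cons(a, a), cons(c, e)), a)), cons(c, cons(a, c)), cons(a, c)))  →  m(cons(cons(a, c), cons(e, a)), cons(cons(e, cons(e, e)), cons(cons(c, a), c)), cons(cons(c, c), cons(cons(a, a), cons(c, e))))   [R2 at 3]
3. m(cons(cons(a, c), cons(e, a)), cons(cons(e, cons(e, e)), cons(cons(c, a), c)), cons(cons(c, c), cons(cons(a, a), cons(c, e))))  →  cons(cons(cons(cons(a, a), cons(c, e)), cons(e, cons(e, e))), e)   [R2 at ε]

cons(cons(cons(cons(a, a), cons(c, e)), cons(e, cons(e, e))), e)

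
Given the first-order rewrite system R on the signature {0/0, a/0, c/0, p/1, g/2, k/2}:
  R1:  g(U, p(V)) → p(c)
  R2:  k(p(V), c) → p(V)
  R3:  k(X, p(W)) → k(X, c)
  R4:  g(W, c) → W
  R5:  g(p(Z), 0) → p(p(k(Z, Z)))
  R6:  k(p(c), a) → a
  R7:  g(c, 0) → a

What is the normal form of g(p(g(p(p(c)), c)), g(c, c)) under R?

p(p(p(c)))

1. g(p(g(p(p(c)), c)), g(c, c))  →  g(p(p(p(c))), g(c, c))   [R4 at 1.1]
2. g(p(p(p(c))), g(c, c))  →  g(p(p(p(c))), c)   [R4 at 2]
3. g(p(p(p(c))), c)  →  p(p(p(c)))   [R4 at ε]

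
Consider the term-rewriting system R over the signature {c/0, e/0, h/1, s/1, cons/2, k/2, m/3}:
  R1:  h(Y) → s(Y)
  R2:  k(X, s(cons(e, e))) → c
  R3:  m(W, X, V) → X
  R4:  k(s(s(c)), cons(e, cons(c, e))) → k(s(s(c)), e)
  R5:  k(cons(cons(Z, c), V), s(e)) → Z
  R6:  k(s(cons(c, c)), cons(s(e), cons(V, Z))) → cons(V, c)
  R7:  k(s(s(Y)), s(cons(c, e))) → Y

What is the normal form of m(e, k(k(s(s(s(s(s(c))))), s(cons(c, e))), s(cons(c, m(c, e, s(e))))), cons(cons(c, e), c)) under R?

s(c)

1. m(e, k(k(s(s(s(s(s(c))))), s(cons(c, e))), s(cons(c, m(c, e, s(e))))), cons(cons(c, e), c))  →  k(k(s(s(s(s(s(c))))), s(cons(c, e))), s(cons(c, m(c, e, s(e)))))   [R3 at ε]
2. k(k(s(s(s(s(s(c))))), s(cons(c, e))), s(cons(c, m(c, e, s(e)))))  →  k(s(s(s(c))), s(cons(c, m(c, e, s(e)))))   [R7 at 1]
3. k(s(s(s(c))), s(cons(c, m(c, e, s(e)))))  →  k(s(s(s(c))), s(cons(c, e)))   [R3 at 2.1.2]
4. k(s(s(s(c))), s(cons(c, e)))  →  s(c)   [R7 at ε]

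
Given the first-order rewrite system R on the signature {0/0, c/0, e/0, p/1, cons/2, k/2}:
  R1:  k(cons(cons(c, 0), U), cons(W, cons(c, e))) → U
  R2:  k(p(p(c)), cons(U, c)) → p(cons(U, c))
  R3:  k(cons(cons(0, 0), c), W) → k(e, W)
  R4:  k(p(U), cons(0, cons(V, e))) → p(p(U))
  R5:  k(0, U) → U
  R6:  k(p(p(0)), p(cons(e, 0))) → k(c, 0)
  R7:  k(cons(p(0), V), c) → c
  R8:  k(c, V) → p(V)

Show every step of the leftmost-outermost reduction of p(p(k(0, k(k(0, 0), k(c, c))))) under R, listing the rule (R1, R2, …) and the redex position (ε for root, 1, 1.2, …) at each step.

1. p(p(k(0, k(k(0, 0), k(c, c)))))  →  p(p(k(k(0, 0), k(c, c))))   [R5 at 1.1]
2. p(p(k(k(0, 0), k(c, c))))  →  p(p(k(0, k(c, c))))   [R5 at 1.1.1]
3. p(p(k(0, k(c, c))))  →  p(p(k(c, c)))   [R5 at 1.1]
4. p(p(k(c, c)))  →  p(p(p(c)))   [R8 at 1.1]

p(p(p(c)))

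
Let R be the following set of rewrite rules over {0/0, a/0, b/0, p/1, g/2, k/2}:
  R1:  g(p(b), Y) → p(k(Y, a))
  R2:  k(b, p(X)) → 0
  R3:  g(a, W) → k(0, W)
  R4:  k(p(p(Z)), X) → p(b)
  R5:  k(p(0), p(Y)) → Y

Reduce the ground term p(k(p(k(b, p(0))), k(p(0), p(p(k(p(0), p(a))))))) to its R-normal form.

1. p(k(p(k(b, p(0))), k(p(0), p(p(k(p(0), p(a)))))))  →  p(k(p(0), k(p(0), p(p(k(p(0), p(a)))))))   [R2 at 1.1.1]
2. p(k(p(0), k(p(0), p(p(k(p(0), p(a)))))))  →  p(k(p(0), p(k(p(0), p(a)))))   [R5 at 1.2]
3. p(k(p(0), p(k(p(0), p(a)))))  →  p(k(p(0), p(a)))   [R5 at 1]
4. p(k(p(0), p(a)))  →  p(a)   [R5 at 1]

p(a)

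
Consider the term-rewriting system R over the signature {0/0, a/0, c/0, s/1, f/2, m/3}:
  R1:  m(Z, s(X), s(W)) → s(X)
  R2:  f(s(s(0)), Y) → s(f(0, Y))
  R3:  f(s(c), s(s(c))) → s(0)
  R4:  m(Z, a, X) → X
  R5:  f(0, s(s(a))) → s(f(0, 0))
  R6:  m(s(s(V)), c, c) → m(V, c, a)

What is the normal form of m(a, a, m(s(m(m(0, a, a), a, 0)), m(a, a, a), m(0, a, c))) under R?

c

1. m(a, a, m(s(m(m(0, a, a), a, 0)), m(a, a, a), m(0, a, c)))  →  m(s(m(m(0, a, a), a, 0)), m(a, a, a), m(0, a, c))   [R4 at ε]
2. m(s(m(m(0, a, a), a, 0)), m(a, a, a), m(0, a, c))  →  m(s(0), m(a, a, a), m(0, a, c))   [R4 at 1.1]
3. m(s(0), m(a, a, a), m(0, a, c))  →  m(s(0), a, m(0, a, c))   [R4 at 2]
4. m(s(0), a, m(0, a, c))  →  m(0, a, c)   [R4 at ε]
5. m(0, a, c)  →  c   [R4 at ε]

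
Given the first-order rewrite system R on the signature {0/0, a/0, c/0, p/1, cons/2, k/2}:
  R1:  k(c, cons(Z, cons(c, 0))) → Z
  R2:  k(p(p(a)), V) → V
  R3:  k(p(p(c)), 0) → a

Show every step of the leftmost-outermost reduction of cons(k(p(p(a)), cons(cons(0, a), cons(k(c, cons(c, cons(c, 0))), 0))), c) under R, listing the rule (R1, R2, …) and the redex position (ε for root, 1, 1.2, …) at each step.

cons(cons(cons(0, a), cons(c, 0)), c)

1. cons(k(p(p(a)), cons(cons(0, a), cons(k(c, cons(c, cons(c, 0))), 0))), c)  →  cons(cons(cons(0, a), cons(k(c, cons(c, cons(c, 0))), 0)), c)   [R2 at 1]
2. cons(cons(cons(0, a), cons(k(c, cons(c, cons(c, 0))), 0)), c)  →  cons(cons(cons(0, a), cons(c, 0)), c)   [R1 at 1.2.1]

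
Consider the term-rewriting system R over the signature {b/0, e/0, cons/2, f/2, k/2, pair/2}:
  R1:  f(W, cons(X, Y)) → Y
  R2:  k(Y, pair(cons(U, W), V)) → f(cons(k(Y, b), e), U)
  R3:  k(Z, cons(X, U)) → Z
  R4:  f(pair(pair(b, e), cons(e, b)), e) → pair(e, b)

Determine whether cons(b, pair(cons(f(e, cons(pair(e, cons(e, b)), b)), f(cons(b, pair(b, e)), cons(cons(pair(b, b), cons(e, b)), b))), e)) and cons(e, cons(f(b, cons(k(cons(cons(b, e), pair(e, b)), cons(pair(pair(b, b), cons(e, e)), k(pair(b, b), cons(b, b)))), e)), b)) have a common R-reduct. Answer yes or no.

no — NF(t₁) = cons(b, pair(cons(b, b), e)), NF(t₂) = cons(e, cons(e, b))

Reduce t₁ = cons(b, pair(cons(f(e, cons(pair(e, cons(e, b)), b)), f(cons(b, pair(b, e)), cons(cons(pair(b, b), cons(e, b)), b))), e)):
1. cons(b, pair(cons(f(e, cons(pair(e, cons(e, b)), b)), f(cons(b, pair(b, e)), cons(cons(pair(b, b), cons(e, b)), b))), e))  →  cons(b, pair(cons(b, f(cons(b, pair(b, e)), cons(cons(pair(b, b), cons(e, b)), b))), e))   [R1 at 2.1.1]
2. cons(b, pair(cons(b, f(cons(b, pair(b, e)), cons(cons(pair(b, b), cons(e, b)), b))), e))  →  cons(b, pair(cons(b, b), e))   [R1 at 2.1.2]

Reduce t₂ = cons(e, cons(f(b, cons(k(cons(cons(b, e), pair(e, b)), cons(pair(pair(b, b), cons(e, e)), k(pair(b, b), cons(b, b)))), e)), b)):
1. cons(e, cons(f(b, cons(k(cons(cons(b, e), pair(e, b)), cons(pair(pair(b, b), cons(e, e)), k(pair(b, b), cons(b, b)))), e)), b))  →  cons(e, cons(e, b))   [R1 at 2.1]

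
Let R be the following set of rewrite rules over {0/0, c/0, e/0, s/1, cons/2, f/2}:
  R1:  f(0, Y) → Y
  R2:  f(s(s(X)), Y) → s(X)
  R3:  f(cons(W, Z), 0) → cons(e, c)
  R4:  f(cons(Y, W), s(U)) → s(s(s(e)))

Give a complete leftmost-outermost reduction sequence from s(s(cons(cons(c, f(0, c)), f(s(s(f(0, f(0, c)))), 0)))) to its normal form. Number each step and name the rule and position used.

s(s(cons(cons(c, c), s(c))))

1. s(s(cons(cons(c, f(0, c)), f(s(s(f(0, f(0, c)))), 0))))  →  s(s(cons(cons(c, c), f(s(s(f(0, f(0, c)))), 0))))   [R1 at 1.1.1.2]
2. s(s(cons(cons(c, c), f(s(s(f(0, f(0, c)))), 0))))  →  s(s(cons(cons(c, c), s(f(0, f(0, c))))))   [R2 at 1.1.2]
3. s(s(cons(cons(c, c), s(f(0, f(0, c))))))  →  s(s(cons(cons(c, c), s(f(0, c)))))   [R1 at 1.1.2.1]
4. s(s(cons(cons(c, c), s(f(0, c)))))  →  s(s(cons(cons(c, c), s(c))))   [R1 at 1.1.2.1]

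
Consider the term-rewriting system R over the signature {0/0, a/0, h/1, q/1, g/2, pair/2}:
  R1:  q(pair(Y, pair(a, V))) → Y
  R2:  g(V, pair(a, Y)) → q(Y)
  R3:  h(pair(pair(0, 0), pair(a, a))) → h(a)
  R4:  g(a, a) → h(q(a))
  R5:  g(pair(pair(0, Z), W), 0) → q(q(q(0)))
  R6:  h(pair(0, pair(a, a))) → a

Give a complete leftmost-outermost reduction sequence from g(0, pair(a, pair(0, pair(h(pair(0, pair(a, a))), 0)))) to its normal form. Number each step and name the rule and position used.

1. g(0, pair(a, pair(0, pair(h(pair(0, pair(a, a))), 0))))  →  q(pair(0, pair(h(pair(0, pair(a, a))), 0)))   [R2 at ε]
2. q(pair(0, pair(h(pair(0, pair(a, a))), 0)))  →  q(pair(0, pair(a, 0)))   [R6 at 1.2.1]
3. q(pair(0, pair(a, 0)))  →  0   [R1 at ε]

0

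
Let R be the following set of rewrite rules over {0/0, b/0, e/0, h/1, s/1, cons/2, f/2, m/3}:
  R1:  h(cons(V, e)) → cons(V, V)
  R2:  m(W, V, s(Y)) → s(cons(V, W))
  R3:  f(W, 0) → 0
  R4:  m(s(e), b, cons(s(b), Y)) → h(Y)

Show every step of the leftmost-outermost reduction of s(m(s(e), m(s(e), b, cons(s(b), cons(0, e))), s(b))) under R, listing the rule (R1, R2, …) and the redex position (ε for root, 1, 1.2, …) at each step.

s(s(cons(cons(0, 0), s(e))))

1. s(m(s(e), m(s(e), b, cons(s(b), cons(0, e))), s(b)))  →  s(s(cons(m(s(e), b, cons(s(b), cons(0, e))), s(e))))   [R2 at 1]
2. s(s(cons(m(s(e), b, cons(s(b), cons(0, e))), s(e))))  →  s(s(cons(h(cons(0, e)), s(e))))   [R4 at 1.1.1]
3. s(s(cons(h(cons(0, e)), s(e))))  →  s(s(cons(cons(0, 0), s(e))))   [R1 at 1.1.1]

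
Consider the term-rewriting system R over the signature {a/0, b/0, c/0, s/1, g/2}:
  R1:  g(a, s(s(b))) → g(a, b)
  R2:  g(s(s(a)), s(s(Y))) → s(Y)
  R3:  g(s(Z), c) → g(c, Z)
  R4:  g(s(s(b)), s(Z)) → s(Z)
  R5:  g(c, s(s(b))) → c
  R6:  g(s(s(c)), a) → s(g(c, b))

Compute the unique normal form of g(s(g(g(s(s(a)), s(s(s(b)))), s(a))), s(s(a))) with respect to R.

1. g(s(g(g(s(s(a)), s(s(s(b)))), s(a))), s(s(a)))  →  g(s(g(s(s(b)), s(a))), s(s(a)))   [R2 at 1.1.1]
2. g(s(g(s(s(b)), s(a))), s(s(a)))  →  g(s(s(a)), s(s(a)))   [R4 at 1.1]
3. g(s(s(a)), s(s(a)))  →  s(a)   [R2 at ε]

s(a)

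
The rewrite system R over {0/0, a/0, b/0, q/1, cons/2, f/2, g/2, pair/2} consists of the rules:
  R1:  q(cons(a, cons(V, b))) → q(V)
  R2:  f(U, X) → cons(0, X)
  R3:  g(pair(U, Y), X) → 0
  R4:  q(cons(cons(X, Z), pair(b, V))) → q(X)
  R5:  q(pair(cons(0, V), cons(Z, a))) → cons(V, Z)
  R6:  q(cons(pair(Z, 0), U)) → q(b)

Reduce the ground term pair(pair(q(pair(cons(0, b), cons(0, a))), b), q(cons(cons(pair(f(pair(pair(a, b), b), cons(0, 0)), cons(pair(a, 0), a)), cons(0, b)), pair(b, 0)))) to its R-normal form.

pair(pair(cons(b, 0), b), cons(cons(0, 0), pair(a, 0)))

1. pair(pair(q(pair(cons(0, b), cons(0, a))), b), q(cons(cons(pair(f(pair(pair(a, b), b), cons(0, 0)), cons(pair(a, 0), a)), cons(0, b)), pair(b, 0))))  →  pair(pair(cons(b, 0), b), q(cons(cons(pair(f(pair(pair(a, b), b), cons(0, 0)), cons(pair(a, 0), a)), cons(0, b)), pair(b, 0))))   [R5 at 1.1]
2. pair(pair(cons(b, 0), b), q(cons(cons(pair(f(pair(pair(a, b), b), cons(0, 0)), cons(pair(a, 0), a)), cons(0, b)), pair(b, 0))))  →  pair(pair(cons(b, 0), b), q(pair(f(pair(pair(a, b), b), cons(0, 0)), cons(pair(a, 0), a))))   [R4 at 2]
3. pair(pair(cons(b, 0), b), q(pair(f(pair(pair(a, b), b), cons(0, 0)), cons(pair(a, 0), a))))  →  pair(pair(cons(b, 0), b), q(pair(cons(0, cons(0, 0)), cons(pair(a, 0), a))))   [R2 at 2.1.1]
4. pair(pair(cons(b, 0), b), q(pair(cons(0, cons(0, 0)), cons(pair(a, 0), a))))  →  pair(pair(cons(b, 0), b), cons(cons(0, 0), pair(a, 0)))   [R5 at 2]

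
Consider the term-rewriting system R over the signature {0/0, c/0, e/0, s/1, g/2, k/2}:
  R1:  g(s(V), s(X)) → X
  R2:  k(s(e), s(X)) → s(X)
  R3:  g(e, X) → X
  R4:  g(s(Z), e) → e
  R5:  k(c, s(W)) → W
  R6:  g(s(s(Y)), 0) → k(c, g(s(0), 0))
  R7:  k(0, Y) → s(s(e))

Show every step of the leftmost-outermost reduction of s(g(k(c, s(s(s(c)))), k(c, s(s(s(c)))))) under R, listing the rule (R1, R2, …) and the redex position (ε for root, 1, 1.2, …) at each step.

1. s(g(k(c, s(s(s(c)))), k(c, s(s(s(c))))))  →  s(g(s(s(c)), k(c, s(s(s(c))))))   [R5 at 1.1]
2. s(g(s(s(c)), k(c, s(s(s(c))))))  →  s(g(s(s(c)), s(s(c))))   [R5 at 1.2]
3. s(g(s(s(c)), s(s(c))))  →  s(s(c))   [R1 at 1]

s(s(c))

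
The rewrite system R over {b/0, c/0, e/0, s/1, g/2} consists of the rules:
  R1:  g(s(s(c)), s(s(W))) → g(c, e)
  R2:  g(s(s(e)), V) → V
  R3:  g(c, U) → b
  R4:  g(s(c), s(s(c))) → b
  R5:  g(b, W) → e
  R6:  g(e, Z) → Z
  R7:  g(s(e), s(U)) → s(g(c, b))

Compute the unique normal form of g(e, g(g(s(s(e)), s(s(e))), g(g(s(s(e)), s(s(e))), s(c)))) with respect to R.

1. g(e, g(g(s(s(e)), s(s(e))), g(g(s(s(e)), s(s(e))), s(c))))  →  g(g(s(s(e)), s(s(e))), g(g(s(s(e)), s(s(e))), s(c)))   [R6 at ε]
2. g(g(s(s(e)), s(s(e))), g(g(s(s(e)), s(s(e))), s(c)))  →  g(s(s(e)), g(g(s(s(e)), s(s(e))), s(c)))   [R2 at 1]
3. g(s(s(e)), g(g(s(s(e)), s(s(e))), s(c)))  →  g(g(s(s(e)), s(s(e))), s(c))   [R2 at ε]
4. g(g(s(s(e)), s(s(e))), s(c))  →  g(s(s(e)), s(c))   [R2 at 1]
5. g(s(s(e)), s(c))  →  s(c)   [R2 at ε]

s(c)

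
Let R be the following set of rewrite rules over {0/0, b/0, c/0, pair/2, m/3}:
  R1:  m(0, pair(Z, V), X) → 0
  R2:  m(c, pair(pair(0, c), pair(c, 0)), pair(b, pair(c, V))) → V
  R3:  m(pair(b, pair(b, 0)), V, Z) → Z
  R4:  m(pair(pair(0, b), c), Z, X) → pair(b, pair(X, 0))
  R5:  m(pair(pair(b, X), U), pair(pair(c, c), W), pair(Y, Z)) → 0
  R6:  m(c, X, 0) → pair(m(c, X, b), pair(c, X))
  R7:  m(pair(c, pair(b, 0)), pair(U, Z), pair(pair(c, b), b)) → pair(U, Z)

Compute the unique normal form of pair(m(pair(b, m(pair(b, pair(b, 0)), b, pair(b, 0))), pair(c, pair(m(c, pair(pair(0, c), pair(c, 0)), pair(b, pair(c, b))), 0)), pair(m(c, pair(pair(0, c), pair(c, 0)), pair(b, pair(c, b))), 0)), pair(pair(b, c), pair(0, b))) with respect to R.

pair(pair(b, 0), pair(pair(b, c), pair(0, b)))

1. pair(m(pair(b, m(pair(b, pair(b, 0)), b, pair(b, 0))), pair(c, pair(m(c, pair(pair(0, c), pair(c, 0)), pair(b, pair(c, b))), 0)), pair(m(c, pair(pair(0, c), pair(c, 0)), pair(b, pair(c, b))), 0)), pair(pair(b, c), pair(0, b)))  →  pair(m(pair(b, pair(b, 0)), pair(c, pair(m(c, pair(pair(0, c), pair(c, 0)), pair(b, pair(c, b))), 0)), pair(m(c, pair(pair(0, c), pair(c, 0)), pair(b, pair(c, b))), 0)), pair(pair(b, c), pair(0, b)))   [R3 at 1.1.2]
2. pair(m(pair(b, pair(b, 0)), pair(c, pair(m(c, pair(pair(0, c), pair(c, 0)), pair(b, pair(c, b))), 0)), pair(m(c, pair(pair(0, c), pair(c, 0)), pair(b, pair(c, b))), 0)), pair(pair(b, c), pair(0, b)))  →  pair(pair(m(c, pair(pair(0, c), pair(c, 0)), pair(b, pair(c, b))), 0), pair(pair(b, c), pair(0, b)))   [R3 at 1]
3. pair(pair(m(c, pair(pair(0, c), pair(c, 0)), pair(b, pair(c, b))), 0), pair(pair(b, c), pair(0, b)))  →  pair(pair(b, 0), pair(pair(b, c), pair(0, b)))   [R2 at 1.1]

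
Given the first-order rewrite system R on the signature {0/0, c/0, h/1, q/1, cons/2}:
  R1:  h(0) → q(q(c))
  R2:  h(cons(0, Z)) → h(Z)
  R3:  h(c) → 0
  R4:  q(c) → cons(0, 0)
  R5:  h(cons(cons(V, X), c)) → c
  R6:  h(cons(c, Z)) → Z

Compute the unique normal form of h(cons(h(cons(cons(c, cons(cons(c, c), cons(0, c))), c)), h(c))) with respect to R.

1. h(cons(h(cons(cons(c, cons(cons(c, c), cons(0, c))), c)), h(c)))  →  h(cons(c, h(c)))   [R5 at 1.1]
2. h(cons(c, h(c)))  →  h(c)   [R6 at ε]
3. h(c)  →  0   [R3 at ε]

0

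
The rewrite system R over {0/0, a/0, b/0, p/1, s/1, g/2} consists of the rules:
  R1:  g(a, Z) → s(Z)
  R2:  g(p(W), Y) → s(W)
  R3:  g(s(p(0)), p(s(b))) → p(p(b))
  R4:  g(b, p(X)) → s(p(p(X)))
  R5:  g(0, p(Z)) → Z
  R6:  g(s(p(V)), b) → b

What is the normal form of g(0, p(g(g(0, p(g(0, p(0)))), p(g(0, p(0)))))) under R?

0

1. g(0, p(g(g(0, p(g(0, p(0)))), p(g(0, p(0))))))  →  g(g(0, p(g(0, p(0)))), p(g(0, p(0))))   [R5 at ε]
2. g(g(0, p(g(0, p(0)))), p(g(0, p(0))))  →  g(g(0, p(0)), p(g(0, p(0))))   [R5 at 1]
3. g(g(0, p(0)), p(g(0, p(0))))  →  g(0, p(g(0, p(0))))   [R5 at 1]
4. g(0, p(g(0, p(0))))  →  g(0, p(0))   [R5 at ε]
5. g(0, p(0))  →  0   [R5 at ε]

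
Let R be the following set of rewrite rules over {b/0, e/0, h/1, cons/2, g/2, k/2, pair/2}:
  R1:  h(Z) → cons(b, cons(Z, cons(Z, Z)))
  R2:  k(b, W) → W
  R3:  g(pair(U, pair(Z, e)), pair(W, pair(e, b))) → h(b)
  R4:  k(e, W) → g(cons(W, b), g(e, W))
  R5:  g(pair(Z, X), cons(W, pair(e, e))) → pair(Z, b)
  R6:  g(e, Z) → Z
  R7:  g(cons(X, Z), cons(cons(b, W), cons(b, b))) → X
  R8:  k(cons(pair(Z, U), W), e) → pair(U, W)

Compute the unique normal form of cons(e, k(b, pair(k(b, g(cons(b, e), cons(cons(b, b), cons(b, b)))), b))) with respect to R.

cons(e, pair(b, b))

1. cons(e, k(b, pair(k(b, g(cons(b, e), cons(cons(b, b), cons(b, b)))), b)))  →  cons(e, pair(k(b, g(cons(b, e), cons(cons(b, b), cons(b, b)))), b))   [R2 at 2]
2. cons(e, pair(k(b, g(cons(b, e), cons(cons(b, b), cons(b, b)))), b))  →  cons(e, pair(g(cons(b, e), cons(cons(b, b), cons(b, b))), b))   [R2 at 2.1]
3. cons(e, pair(g(cons(b, e), cons(cons(b, b), cons(b, b))), b))  →  cons(e, pair(b, b))   [R7 at 2.1]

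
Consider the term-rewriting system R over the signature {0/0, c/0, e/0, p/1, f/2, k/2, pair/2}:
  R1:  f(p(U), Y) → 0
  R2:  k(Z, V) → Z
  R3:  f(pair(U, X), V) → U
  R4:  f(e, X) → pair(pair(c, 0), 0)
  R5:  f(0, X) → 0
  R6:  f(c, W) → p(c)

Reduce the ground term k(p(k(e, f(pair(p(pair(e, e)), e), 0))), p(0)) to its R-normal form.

p(e)

1. k(p(k(e, f(pair(p(pair(e, e)), e), 0))), p(0))  →  p(k(e, f(pair(p(pair(e, e)), e), 0)))   [R2 at ε]
2. p(k(e, f(pair(p(pair(e, e)), e), 0)))  →  p(e)   [R2 at 1]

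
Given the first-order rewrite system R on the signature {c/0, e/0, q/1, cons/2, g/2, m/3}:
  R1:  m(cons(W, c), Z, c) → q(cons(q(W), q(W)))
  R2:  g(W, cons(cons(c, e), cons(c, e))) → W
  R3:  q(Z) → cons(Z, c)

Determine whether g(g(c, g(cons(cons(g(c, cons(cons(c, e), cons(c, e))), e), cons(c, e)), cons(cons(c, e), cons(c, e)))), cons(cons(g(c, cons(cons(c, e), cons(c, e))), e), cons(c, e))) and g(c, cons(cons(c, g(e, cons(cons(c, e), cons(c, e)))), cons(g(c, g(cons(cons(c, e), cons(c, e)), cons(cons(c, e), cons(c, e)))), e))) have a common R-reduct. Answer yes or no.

Reduce t₁ = g(g(c, g(cons(cons(g(c, cons(cons(c, e), cons(c, e))), e), cons(c, e)), cons(cons(c, e), cons(c, e)))), cons(cons(g(c, cons(cons(c, e), cons(c, e))), e), cons(c, e))):
1. g(g(c, g(cons(cons(g(c, cons(cons(c, e), cons(c, e))), e), cons(c, e)), cons(cons(c, e), cons(c, e)))), cons(cons(g(c, cons(cons(c, e), cons(c, e))), e), cons(c, e)))  →  g(g(c, cons(cons(g(c, cons(cons(c, e), cons(c, e))), e), cons(c, e))), cons(cons(g(c, cons(cons(c, e), cons(c, e))), e), cons(c, e)))   [R2 at 1.2]
2. g(g(c, cons(cons(g(c, cons(cons(c, e), cons(c, e))), e), cons(c, e))), cons(cons(g(c, cons(cons(c, e), cons(c, e))), e), cons(c, e)))  →  g(g(c, cons(cons(c, e), cons(c, e))), cons(cons(g(c, cons(cons(c, e), cons(c, e))), e), cons(c, e)))   [R2 at 1.2.1.1]
3. g(g(c, cons(cons(c, e), cons(c, e))), cons(cons(g(c, cons(cons(c, e), cons(c, e))), e), cons(c, e)))  →  g(c, cons(cons(g(c, cons(cons(c, e), cons(c, e))), e), cons(c, e)))   [R2 at 1]
4. g(c, cons(cons(g(c, cons(cons(c, e), cons(c, e))), e), cons(c, e)))  →  g(c, cons(cons(c, e), cons(c, e)))   [R2 at 2.1.1]
5. g(c, cons(cons(c, e), cons(c, e)))  →  c   [R2 at ε]

Reduce t₂ = g(c, cons(cons(c, g(e, cons(cons(c, e), cons(c, e)))), cons(g(c, g(cons(cons(c, e), cons(c, e)), cons(cons(c, e), cons(c, e)))), e))):
1. g(c, cons(cons(c, g(e, cons(cons(c, e), cons(c, e)))), cons(g(c, g(cons(cons(c, e), cons(c, e)), cons(cons(c, e), cons(c, e)))), e)))  →  g(c, cons(cons(c, e), cons(g(c, g(cons(cons(c, e), cons(c, e)), cons(cons(c, e), cons(c, e)))), e)))   [R2 at 2.1.2]
2. g(c, cons(cons(c, e), cons(g(c, g(cons(cons(c, e), cons(c, e)), cons(cons(c, e), cons(c, e)))), e)))  →  g(c, cons(cons(c, e), cons(g(c, cons(cons(c, e), cons(c, e))), e)))   [R2 at 2.2.1.2]
3. g(c, cons(cons(c, e), cons(g(c, cons(cons(c, e), cons(c, e))), e)))  →  g(c, cons(cons(c, e), cons(c, e)))   [R2 at 2.2.1]
4. g(c, cons(cons(c, e), cons(c, e)))  →  c   [R2 at ε]

yes — NF(t₁) = c, NF(t₂) = c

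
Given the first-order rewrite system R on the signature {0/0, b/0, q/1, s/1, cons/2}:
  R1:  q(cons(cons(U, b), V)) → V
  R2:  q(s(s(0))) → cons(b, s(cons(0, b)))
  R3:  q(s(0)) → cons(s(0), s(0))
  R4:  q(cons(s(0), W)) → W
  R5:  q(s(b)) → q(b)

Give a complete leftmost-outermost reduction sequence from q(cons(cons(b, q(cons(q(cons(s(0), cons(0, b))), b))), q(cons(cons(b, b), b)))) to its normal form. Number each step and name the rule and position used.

1. q(cons(cons(b, q(cons(q(cons(s(0), cons(0, b))), b))), q(cons(cons(b, b), b))))  →  q(cons(cons(b, q(cons(cons(0, b), b))), q(cons(cons(b, b), b))))   [R4 at 1.1.2.1.1]
2. q(cons(cons(b, q(cons(cons(0, b), b))), q(cons(cons(b, b), b))))  →  q(cons(cons(b, b), q(cons(cons(b, b), b))))   [R1 at 1.1.2]
3. q(cons(cons(b, b), q(cons(cons(b, b), b))))  →  q(cons(cons(b, b), b))   [R1 at ε]
4. q(cons(cons(b, b), b))  →  b   [R1 at ε]

b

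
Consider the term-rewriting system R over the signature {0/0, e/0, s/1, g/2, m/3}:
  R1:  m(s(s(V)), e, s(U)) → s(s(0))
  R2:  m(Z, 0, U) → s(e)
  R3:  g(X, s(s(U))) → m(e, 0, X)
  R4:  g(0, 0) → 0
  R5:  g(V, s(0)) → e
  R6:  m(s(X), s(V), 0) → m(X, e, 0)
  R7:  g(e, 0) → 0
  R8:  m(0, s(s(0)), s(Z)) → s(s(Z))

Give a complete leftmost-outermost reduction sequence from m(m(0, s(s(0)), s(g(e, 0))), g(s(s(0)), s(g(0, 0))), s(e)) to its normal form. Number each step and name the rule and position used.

s(s(0))

1. m(m(0, s(s(0)), s(g(e, 0))), g(s(s(0)), s(g(0, 0))), s(e))  →  m(s(s(g(e, 0))), g(s(s(0)), s(g(0, 0))), s(e))   [R8 at 1]
2. m(s(s(g(e, 0))), g(s(s(0)), s(g(0, 0))), s(e))  →  m(s(s(0)), g(s(s(0)), s(g(0, 0))), s(e))   [R7 at 1.1.1]
3. m(s(s(0)), g(s(s(0)), s(g(0, 0))), s(e))  →  m(s(s(0)), g(s(s(0)), s(0)), s(e))   [R4 at 2.2.1]
4. m(s(s(0)), g(s(s(0)), s(0)), s(e))  →  m(s(s(0)), e, s(e))   [R5 at 2]
5. m(s(s(0)), e, s(e))  →  s(s(0))   [R1 at ε]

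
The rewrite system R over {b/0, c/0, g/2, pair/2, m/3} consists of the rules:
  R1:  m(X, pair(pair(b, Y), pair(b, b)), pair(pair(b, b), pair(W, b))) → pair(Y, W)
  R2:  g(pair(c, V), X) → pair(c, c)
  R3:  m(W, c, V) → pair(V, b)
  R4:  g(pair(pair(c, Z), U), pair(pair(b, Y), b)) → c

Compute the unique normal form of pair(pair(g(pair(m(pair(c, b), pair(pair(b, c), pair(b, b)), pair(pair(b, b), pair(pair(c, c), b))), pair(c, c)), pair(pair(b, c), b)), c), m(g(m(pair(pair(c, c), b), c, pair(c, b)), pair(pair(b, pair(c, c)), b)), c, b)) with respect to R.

pair(pair(c, c), pair(b, b))

1. pair(pair(g(pair(m(pair(c, b), pair(pair(b, c), pair(b, b)), pair(pair(b, b), pair(pair(c, c), b))), pair(c, c)), pair(pair(b, c), b)), c), m(g(m(pair(pair(c, c), b), c, pair(c, b)), pair(pair(b, pair(c, c)), b)), c, b))  →  pair(pair(g(pair(pair(c, pair(c, c)), pair(c, c)), pair(pair(b, c), b)), c), m(g(m(pair(pair(c, c), b), c, pair(c, b)), pair(pair(b, pair(c, c)), b)), c, b))   [R1 at 1.1.1.1]
2. pair(pair(g(pair(pair(c, pair(c, c)), pair(c, c)), pair(pair(b, c), b)), c), m(g(m(pair(pair(c, c), b), c, pair(c, b)), pair(pair(b, pair(c, c)), b)), c, b))  →  pair(pair(c, c), m(g(m(pair(pair(c, c), b), c, pair(c, b)), pair(pair(b, pair(c, c)), b)), c, b))   [R4 at 1.1]
3. pair(pair(c, c), m(g(m(pair(pair(c, c), b), c, pair(c, b)), pair(pair(b, pair(c, c)), b)), c, b))  →  pair(pair(c, c), pair(b, b))   [R3 at 2]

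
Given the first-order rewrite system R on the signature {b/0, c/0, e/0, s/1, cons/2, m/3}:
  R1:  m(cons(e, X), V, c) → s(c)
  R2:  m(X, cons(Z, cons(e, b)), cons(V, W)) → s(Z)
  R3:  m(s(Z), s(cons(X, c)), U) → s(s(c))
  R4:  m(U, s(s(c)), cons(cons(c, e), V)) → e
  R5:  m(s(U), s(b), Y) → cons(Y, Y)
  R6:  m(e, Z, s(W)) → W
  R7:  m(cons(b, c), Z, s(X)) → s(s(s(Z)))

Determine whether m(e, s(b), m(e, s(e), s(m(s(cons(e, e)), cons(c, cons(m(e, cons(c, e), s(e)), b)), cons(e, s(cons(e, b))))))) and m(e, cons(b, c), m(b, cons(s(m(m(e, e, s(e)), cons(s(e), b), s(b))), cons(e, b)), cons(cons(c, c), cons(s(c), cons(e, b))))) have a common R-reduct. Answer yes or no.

Reduce t₁ = m(e, s(b), m(e, s(e), s(m(s(cons(e, e)), cons(c, cons(m(e, cons(c, e), s(e)), b)), cons(e, s(cons(e, b))))))):
1. m(e, s(b), m(e, s(e), s(m(s(cons(e, e)), cons(c, cons(m(e, cons(c, e), s(e)), b)), cons(e, s(cons(e, b)))))))  →  m(e, s(b), m(s(cons(e, e)), cons(c, cons(m(e, cons(c, e), s(e)), b)), cons(e, s(cons(e, b)))))   [R6 at 3]
2. m(e, s(b), m(s(cons(e, e)), cons(c, cons(m(e, cons(c, e), s(e)), b)), cons(e, s(cons(e, b)))))  →  m(e, s(b), m(s(cons(e, e)), cons(c, cons(e, b)), cons(e, s(cons(e, b)))))   [R6 at 3.2.2.1]
3. m(e, s(b), m(s(cons(e, e)), cons(c, cons(e, b)), cons(e, s(cons(e, b)))))  →  m(e, s(b), s(c))   [R2 at 3]
4. m(e, s(b), s(c))  →  c   [R6 at ε]

Reduce t₂ = m(e, cons(b, c), m(b, cons(s(m(m(e, e, s(e)), cons(s(e), b), s(b))), cons(e, b)), cons(cons(c, c), cons(s(c), cons(e, b))))):
1. m(e, cons(b, c), m(b, cons(s(m(m(e, e, s(e)), cons(s(e), b), s(b))), cons(e, b)), cons(cons(c, c), cons(s(c), cons(e, b)))))  →  m(e, cons(b, c), s(s(m(m(e, e, s(e)), cons(s(e), b), s(b)))))   [R2 at 3]
2. m(e, cons(b, c), s(s(m(m(e, e, s(e)), cons(s(e), b), s(b)))))  →  s(m(m(e, e, s(e)), cons(s(e), b), s(b)))   [R6 at ε]
3. s(m(m(e, e, s(e)), cons(s(e), b), s(b)))  →  s(m(e, cons(s(e), b), s(b)))   [R6 at 1.1]
4. s(m(e, cons(s(e), b), s(b)))  →  s(b)   [R6 at 1]

no — NF(t₁) = c, NF(t₂) = s(b)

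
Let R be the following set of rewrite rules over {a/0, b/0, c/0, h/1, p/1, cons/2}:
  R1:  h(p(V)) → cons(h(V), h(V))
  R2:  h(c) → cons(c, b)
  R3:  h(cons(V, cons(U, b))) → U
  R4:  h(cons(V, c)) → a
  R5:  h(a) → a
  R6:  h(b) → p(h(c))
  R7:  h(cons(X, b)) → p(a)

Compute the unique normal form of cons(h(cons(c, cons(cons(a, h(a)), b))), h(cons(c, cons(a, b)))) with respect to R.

1. cons(h(cons(c, cons(cons(a, h(a)), b))), h(cons(c, cons(a, b))))  →  cons(cons(a, h(a)), h(cons(c, cons(a, b))))   [R3 at 1]
2. cons(cons(a, h(a)), h(cons(c, cons(a, b))))  →  cons(cons(a, a), h(cons(c, cons(a, b))))   [R5 at 1.2]
3. cons(cons(a, a), h(cons(c, cons(a, b))))  →  cons(cons(a, a), a)   [R3 at 2]

cons(cons(a, a), a)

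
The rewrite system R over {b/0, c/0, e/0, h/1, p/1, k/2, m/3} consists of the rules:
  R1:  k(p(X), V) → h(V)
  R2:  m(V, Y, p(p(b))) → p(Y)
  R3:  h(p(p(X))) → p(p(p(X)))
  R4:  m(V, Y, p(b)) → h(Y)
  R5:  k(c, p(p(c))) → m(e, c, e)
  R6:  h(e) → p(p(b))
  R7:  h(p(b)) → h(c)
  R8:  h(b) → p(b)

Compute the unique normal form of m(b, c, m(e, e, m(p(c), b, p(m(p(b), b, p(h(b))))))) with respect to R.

1. m(b, c, m(e, e, m(p(c), b, p(m(p(b), b, p(h(b)))))))  →  m(b, c, m(e, e, m(p(c), b, p(m(p(b), b, p(p(b)))))))   [R8 at 3.3.3.1.3.1]
2. m(b, c, m(e, e, m(p(c), b, p(m(p(b), b, p(p(b)))))))  →  m(b, c, m(e, e, m(p(c), b, p(p(b)))))   [R2 at 3.3.3.1]
3. m(b, c, m(e, e, m(p(c), b, p(p(b)))))  →  m(b, c, m(e, e, p(b)))   [R2 at 3.3]
4. m(b, c, m(e, e, p(b)))  →  m(b, c, h(e))   [R4 at 3]
5. m(b, c, h(e))  →  m(b, c, p(p(b)))   [R6 at 3]
6. m(b, c, p(p(b)))  →  p(c)   [R2 at ε]

p(c)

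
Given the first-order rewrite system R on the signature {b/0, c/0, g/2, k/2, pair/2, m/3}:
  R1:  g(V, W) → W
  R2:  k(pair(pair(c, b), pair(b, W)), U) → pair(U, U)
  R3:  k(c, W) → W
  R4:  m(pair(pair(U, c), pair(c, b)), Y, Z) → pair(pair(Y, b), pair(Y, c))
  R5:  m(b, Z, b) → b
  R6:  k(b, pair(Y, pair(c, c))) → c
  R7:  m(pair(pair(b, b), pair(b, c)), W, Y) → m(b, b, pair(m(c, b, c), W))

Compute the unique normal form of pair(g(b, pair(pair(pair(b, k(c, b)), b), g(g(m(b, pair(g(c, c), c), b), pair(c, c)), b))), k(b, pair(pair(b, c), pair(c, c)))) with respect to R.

pair(pair(pair(pair(b, b), b), b), c)

1. pair(g(b, pair(pair(pair(b, k(c, b)), b), g(g(m(b, pair(g(c, c), c), b), pair(c, c)), b))), k(b, pair(pair(b, c), pair(c, c))))  →  pair(pair(pair(pair(b, k(c, b)), b), g(g(m(b, pair(g(c, c), c), b), pair(c, c)), b)), k(b, pair(pair(b, c), pair(c, c))))   [R1 at 1]
2. pair(pair(pair(pair(b, k(c, b)), b), g(g(m(b, pair(g(c, c), c), b), pair(c, c)), b)), k(b, pair(pair(b, c), pair(c, c))))  →  pair(pair(pair(pair(b, b), b), g(g(m(b, pair(g(c, c), c), b), pair(c, c)), b)), k(b, pair(pair(b, c), pair(c, c))))   [R3 at 1.1.1.2]
3. pair(pair(pair(pair(b, b), b), g(g(m(b, pair(g(c, c), c), b), pair(c, c)), b)), k(b, pair(pair(b, c), pair(c, c))))  →  pair(pair(pair(pair(b, b), b), b), k(b, pair(pair(b, c), pair(c, c))))   [R1 at 1.2]
4. pair(pair(pair(pair(b, b), b), b), k(b, pair(pair(b, c), pair(c, c))))  →  pair(pair(pair(pair(b, b), b), b), c)   [R6 at 2]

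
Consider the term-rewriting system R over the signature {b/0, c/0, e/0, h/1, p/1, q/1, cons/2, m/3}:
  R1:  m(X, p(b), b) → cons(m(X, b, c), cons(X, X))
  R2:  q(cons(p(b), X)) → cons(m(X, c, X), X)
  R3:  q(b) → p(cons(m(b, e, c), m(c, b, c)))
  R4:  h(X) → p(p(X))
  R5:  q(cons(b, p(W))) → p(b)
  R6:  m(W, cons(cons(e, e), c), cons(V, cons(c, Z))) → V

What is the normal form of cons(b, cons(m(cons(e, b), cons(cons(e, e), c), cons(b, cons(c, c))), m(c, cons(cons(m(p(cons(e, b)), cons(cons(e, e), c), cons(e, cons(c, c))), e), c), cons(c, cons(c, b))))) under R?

1. cons(b, cons(m(cons(e, b), cons(cons(e, e), c), cons(b, cons(c, c))), m(c, cons(cons(m(p(cons(e, b)), cons(cons(e, e), c), cons(e, cons(c, c))), e), c), cons(c, cons(c, b)))))  →  cons(b, cons(b, m(c, cons(cons(m(p(cons(e, b)), cons(cons(e, e), c), cons(e, cons(c, c))), e), c), cons(c, cons(c, b)))))   [R6 at 2.1]
2. cons(b, cons(b, m(c, cons(cons(m(p(cons(e, b)), cons(cons(e, e), c), cons(e, cons(c, c))), e), c), cons(c, cons(c, b)))))  →  cons(b, cons(b, m(c, cons(cons(e, e), c), cons(c, cons(c, b)))))   [R6 at 2.2.2.1.1]
3. cons(b, cons(b, m(c, cons(cons(e, e), c), cons(c, cons(c, b)))))  →  cons(b, cons(b, c))   [R6 at 2.2]

cons(b, cons(b, c))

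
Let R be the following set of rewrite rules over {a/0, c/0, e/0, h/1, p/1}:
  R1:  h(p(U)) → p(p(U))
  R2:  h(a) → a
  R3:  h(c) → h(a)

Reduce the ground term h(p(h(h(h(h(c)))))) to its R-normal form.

p(p(a))

1. h(p(h(h(h(h(c))))))  →  p(p(h(h(h(h(c))))))   [R1 at ε]
2. p(p(h(h(h(h(c))))))  →  p(p(h(h(h(h(a))))))   [R3 at 1.1.1.1.1]
3. p(p(h(h(h(h(a))))))  →  p(p(h(h(h(a)))))   [R2 at 1.1.1.1.1]
4. p(p(h(h(h(a)))))  →  p(p(h(h(a))))   [R2 at 1.1.1.1]
5. p(p(h(h(a))))  →  p(p(h(a)))   [R2 at 1.1.1]
6. p(p(h(a)))  →  p(p(a))   [R2 at 1.1]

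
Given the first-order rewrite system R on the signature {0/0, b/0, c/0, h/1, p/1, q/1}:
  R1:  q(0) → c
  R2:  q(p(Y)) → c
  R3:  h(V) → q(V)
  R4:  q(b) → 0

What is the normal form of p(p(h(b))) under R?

1. p(p(h(b)))  →  p(p(q(b)))   [R3 at 1.1]
2. p(p(q(b)))  →  p(p(0))   [R4 at 1.1]

p(p(0))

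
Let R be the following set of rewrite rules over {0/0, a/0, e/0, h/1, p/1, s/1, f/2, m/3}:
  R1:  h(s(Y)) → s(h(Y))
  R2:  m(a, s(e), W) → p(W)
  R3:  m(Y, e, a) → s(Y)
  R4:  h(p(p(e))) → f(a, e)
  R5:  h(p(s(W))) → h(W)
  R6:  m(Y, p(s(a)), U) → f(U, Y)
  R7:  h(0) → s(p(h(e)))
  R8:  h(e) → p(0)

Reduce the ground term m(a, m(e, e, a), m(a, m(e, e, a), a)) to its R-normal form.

1. m(a, m(e, e, a), m(a, m(e, e, a), a))  →  m(a, s(e), m(a, m(e, e, a), a))   [R3 at 2]
2. m(a, s(e), m(a, m(e, e, a), a))  →  p(m(a, m(e, e, a), a))   [R2 at ε]
3. p(m(a, m(e, e, a), a))  →  p(m(a, s(e), a))   [R3 at 1.2]
4. p(m(a, s(e), a))  →  p(p(a))   [R2 at 1]

p(p(a))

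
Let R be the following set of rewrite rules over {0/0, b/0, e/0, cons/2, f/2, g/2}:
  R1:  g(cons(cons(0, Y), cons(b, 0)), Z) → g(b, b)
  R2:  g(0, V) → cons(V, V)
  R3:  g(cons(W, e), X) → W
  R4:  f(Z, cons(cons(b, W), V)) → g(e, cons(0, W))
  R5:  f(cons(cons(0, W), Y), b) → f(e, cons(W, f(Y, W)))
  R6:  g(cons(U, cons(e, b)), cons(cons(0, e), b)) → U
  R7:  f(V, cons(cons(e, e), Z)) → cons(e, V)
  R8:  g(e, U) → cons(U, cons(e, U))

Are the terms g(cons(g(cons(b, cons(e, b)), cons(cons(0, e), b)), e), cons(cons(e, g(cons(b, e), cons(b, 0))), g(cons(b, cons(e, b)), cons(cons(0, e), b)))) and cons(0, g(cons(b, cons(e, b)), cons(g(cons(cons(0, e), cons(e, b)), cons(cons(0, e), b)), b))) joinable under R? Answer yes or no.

no — NF(t₁) = b, NF(t₂) = cons(0, b)

Reduce t₁ = g(cons(g(cons(b, cons(e, b)), cons(cons(0, e), b)), e), cons(cons(e, g(cons(b, e), cons(b, 0))), g(cons(b, cons(e, b)), cons(cons(0, e), b)))):
1. g(cons(g(cons(b, cons(e, b)), cons(cons(0, e), b)), e), cons(cons(e, g(cons(b, e), cons(b, 0))), g(cons(b, cons(e, b)), cons(cons(0, e), b))))  →  g(cons(b, cons(e, b)), cons(cons(0, e), b))   [R3 at ε]
2. g(cons(b, cons(e, b)), cons(cons(0, e), b))  →  b   [R6 at ε]

Reduce t₂ = cons(0, g(cons(b, cons(e, b)), cons(g(cons(cons(0, e), cons(e, b)), cons(cons(0, e), b)), b))):
1. cons(0, g(cons(b, cons(e, b)), cons(g(cons(cons(0, e), cons(e, b)), cons(cons(0, e), b)), b)))  →  cons(0, g(cons(b, cons(e, b)), cons(cons(0, e), b)))   [R6 at 2.2.1]
2. cons(0, g(cons(b, cons(e, b)), cons(cons(0, e), b)))  →  cons(0, b)   [R6 at 2]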